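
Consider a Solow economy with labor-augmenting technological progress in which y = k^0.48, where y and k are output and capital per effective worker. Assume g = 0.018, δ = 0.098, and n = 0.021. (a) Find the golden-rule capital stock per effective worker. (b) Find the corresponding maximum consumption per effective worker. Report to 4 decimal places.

(a) k_gold ≈ 11.1469; (b) c_gold ≈ 1.6544

Capital per effective worker breaks even when investment replaces (n + g + δ)·k; here n + g + δ = 0.137.
Maximizing c = f(k) − (n+g+δ)·k gives f'(k) = n+g+δ, i.e. 0.48·k^(0.48−1) = 0.137, so k_gold = (0.48/0.137)^(1/0.52) ≈ 11.1469.
y_gold = 11.1469^0.48 ≈ 3.1815; c_gold = y_gold − 0.137·k_gold ≈ 1.6544.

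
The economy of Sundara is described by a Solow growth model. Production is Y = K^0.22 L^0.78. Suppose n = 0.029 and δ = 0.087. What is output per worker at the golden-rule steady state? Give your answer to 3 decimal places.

y_gold ≈ 1.198

n + δ = 0.029 + 0.087 = 0.116.
Maximizing c = f(k) − (n+δ)·k gives f'(k) = n+δ, i.e. 0.22·k^(0.22−1) = 0.116, so k_gold = (0.22/0.116)^(1/0.78) ≈ 2.2718.
Output: y_gold = k_gold^0.22 = 2.2718^0.22 ≈ 1.1978.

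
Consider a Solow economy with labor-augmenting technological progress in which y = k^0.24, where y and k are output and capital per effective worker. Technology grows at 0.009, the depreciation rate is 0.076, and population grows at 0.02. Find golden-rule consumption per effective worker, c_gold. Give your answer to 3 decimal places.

Capital per effective worker breaks even when investment replaces (n + g + δ)·k; here n + g + δ = 0.105.
Setting f'(k) = n+g+δ gives 0.24·k^(0.24−1) = 0.105, hence k_gold = (0.24/0.105)^(1/0.76) ≈ 2.9675.
y_gold = 2.9675^0.24 ≈ 1.2983.
c_gold = y_gold − (n+g+δ)·k_gold = 1.2983 − 0.105·2.9675 ≈ 0.9867.

c_gold ≈ 0.987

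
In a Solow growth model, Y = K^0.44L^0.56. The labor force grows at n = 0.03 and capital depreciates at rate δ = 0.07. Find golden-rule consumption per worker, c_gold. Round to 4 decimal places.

c_gold ≈ 1.7937

The effective depreciation rate is n + δ = 0.03 + 0.07 = 0.1.
Setting f'(k) = n+δ gives 0.44·k^(0.44−1) = 0.1, hence k_gold = (0.44/0.1)^(1/0.56) ≈ 14.0936.
y_gold = 14.0936^0.44 ≈ 3.2031.
c_gold = y_gold − (n+δ)·k_gold = 3.2031 − 0.1·14.0936 ≈ 1.7937.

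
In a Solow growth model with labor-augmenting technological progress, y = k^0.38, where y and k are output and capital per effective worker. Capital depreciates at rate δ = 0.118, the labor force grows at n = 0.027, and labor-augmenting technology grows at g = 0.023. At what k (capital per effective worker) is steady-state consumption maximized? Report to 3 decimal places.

k_gold ≈ 3.730

Break-even investment rate: n + g + δ = 0.027 + 0.023 + 0.118 = 0.168.
Maximizing c = f(k) − (n+g+δ)·k gives f'(k) = n+g+δ, i.e. 0.38·k^(0.38−1) = 0.168, so k_gold = (0.38/0.168)^(1/0.62) ≈ 3.7302.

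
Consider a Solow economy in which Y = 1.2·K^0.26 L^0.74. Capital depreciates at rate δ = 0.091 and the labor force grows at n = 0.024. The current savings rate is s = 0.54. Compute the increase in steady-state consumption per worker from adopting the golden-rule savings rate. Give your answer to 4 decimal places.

Δc ≈ 0.2476

The effective depreciation rate is n + δ = 0.024 + 0.091 = 0.115.
Current steady state (s = 0.54): k* = (0.54·1.2/0.115)^(1/0.74) ≈ 10.3442, y* = 1.2·10.3442^0.26 ≈ 2.2029, c* = (1−0.54)·2.2029 ≈ 1.0134.
Golden rule sets MPK = n+δ: 0.26·1.2·k^(0.26−1) = 0.115, so k_gold = (0.26·1.2/0.115)^(1/0.74) ≈ 3.8526.
y_gold = 1.2·3.8526^0.26 ≈ 1.7040, c_gold = y_gold − 0.115·k_gold ≈ 1.2610.
Gain: Δc = 1.2610 − 1.0134 ≈ 0.2476.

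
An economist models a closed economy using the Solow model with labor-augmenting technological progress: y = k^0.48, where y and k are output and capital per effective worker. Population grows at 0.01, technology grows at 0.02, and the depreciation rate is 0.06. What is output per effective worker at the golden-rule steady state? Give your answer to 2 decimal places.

y_gold ≈ 4.69

The effective depreciation rate is n + g + δ = 0.01 + 0.02 + 0.06 = 0.09.
Maximizing c = f(k) − (n+g+δ)·k gives f'(k) = n+g+δ, i.e. 0.48·k^(0.48−1) = 0.09, so k_gold = (0.48/0.09)^(1/0.52) ≈ 25.0077.
Output: y_gold = k_gold^0.48 = 25.0077^0.48 ≈ 4.6890.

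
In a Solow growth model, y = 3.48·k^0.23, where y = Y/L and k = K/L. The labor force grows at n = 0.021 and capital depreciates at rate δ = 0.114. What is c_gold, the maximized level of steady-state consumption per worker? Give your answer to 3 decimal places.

Break-even investment rate: n + δ = 0.021 + 0.114 = 0.135.
Setting f'(k) = n+δ gives 0.23·3.48·k^(0.23−1) = 0.135, hence k_gold = (0.23·3.48/0.135)^(1/0.77) ≈ 10.0893.
y_gold = 3.48·10.0893^0.23 ≈ 5.9220.
c_gold = y_gold − (n+δ)·k_gold = 5.9220 − 0.135·10.0893 ≈ 4.5599.

c_gold ≈ 4.560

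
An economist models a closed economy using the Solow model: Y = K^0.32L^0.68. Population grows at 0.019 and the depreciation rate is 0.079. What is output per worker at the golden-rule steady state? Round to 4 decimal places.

Capital per worker breaks even when investment replaces (n + δ)·k; here n + δ = 0.098.
Setting f'(k) = n+δ gives 0.32·k^(0.32−1) = 0.098, hence k_gold = (0.32/0.098)^(1/0.68) ≈ 5.6986.
Output: y_gold = k_gold^0.32 = 5.6986^0.32 ≈ 1.7452.

y_gold ≈ 1.7452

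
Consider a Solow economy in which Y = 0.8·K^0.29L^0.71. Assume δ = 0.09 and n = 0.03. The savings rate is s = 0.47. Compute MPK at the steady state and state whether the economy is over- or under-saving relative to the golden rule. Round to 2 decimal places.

Capital per worker breaks even when investment replaces (n + δ)·k; here n + δ = 0.12.
Steady-state k*: s·A·k^0.29 = 0.12·k gives k* = (0.47·0.8/0.12)^(1/0.71) ≈ 4.9958.
MPK = 0.29·0.8·4.9958^(-0.71) ≈ 0.0740.
MPK < n+δ = 0.12, so the economy is dynamically inefficient (over-saving).

over-saving; MPK ≈ 0.07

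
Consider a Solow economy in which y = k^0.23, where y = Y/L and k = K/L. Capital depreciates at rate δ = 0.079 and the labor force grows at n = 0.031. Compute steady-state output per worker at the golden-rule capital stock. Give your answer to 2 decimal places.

Break-even investment rate: n + δ = 0.031 + 0.079 = 0.11.
Setting f'(k) = n+δ gives 0.23·k^(0.23−1) = 0.11, hence k_gold = (0.23/0.11)^(1/0.77) ≈ 2.6063.
Output: y_gold = k_gold^0.23 = 2.6063^0.23 ≈ 1.2465.

y_gold ≈ 1.25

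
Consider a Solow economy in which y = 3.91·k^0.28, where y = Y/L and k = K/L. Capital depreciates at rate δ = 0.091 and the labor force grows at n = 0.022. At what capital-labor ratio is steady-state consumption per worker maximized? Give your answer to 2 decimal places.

The effective depreciation rate is n + δ = 0.022 + 0.091 = 0.113.
Setting f'(k) = n+δ gives 0.28·3.91·k^(0.28−1) = 0.113, hence k_gold = (0.28·3.91/0.113)^(1/0.72) ≈ 23.4315.

k_gold ≈ 23.43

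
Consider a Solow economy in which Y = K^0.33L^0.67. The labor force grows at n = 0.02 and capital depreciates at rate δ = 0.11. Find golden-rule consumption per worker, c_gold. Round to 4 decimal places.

Capital per worker breaks even when investment replaces (n + δ)·k; here n + δ = 0.13.
At the golden rule the marginal product of capital equals n+δ: 0.33·k^(0.33−1) = 0.13. Solving, k_gold = (0.33/0.13)^(1/0.67) ≈ 4.0164.
y_gold = 4.0164^0.33 ≈ 1.5822.
c_gold = y_gold − (n+δ)·k_gold = 1.5822 − 0.13·4.0164 ≈ 1.0601.

c_gold ≈ 1.0601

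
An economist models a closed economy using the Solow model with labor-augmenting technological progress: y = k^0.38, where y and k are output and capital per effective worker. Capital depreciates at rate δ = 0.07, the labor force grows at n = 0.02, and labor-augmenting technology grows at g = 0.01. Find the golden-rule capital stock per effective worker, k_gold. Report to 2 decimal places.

k_gold ≈ 8.61

The effective depreciation rate is n + g + δ = 0.02 + 0.01 + 0.07 = 0.1.
At the golden rule the marginal product of capital equals n+g+δ: 0.38·k^(0.38−1) = 0.1. Solving, k_gold = (0.38/0.1)^(1/0.62) ≈ 8.6126.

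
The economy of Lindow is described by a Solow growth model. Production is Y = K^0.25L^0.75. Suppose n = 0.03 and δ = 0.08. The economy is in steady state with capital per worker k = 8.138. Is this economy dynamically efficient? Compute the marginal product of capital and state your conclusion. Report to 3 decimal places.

Capital per worker breaks even when investment replaces (n + δ)·k; here n + δ = 0.11.
MPK = 0.25·k^(0.25−1) = 0.25·8.138^(-0.75) ≈ 0.0519.
MPK < 0.11, so the economy is dynamically inefficient (over-saving).

dynamically inefficient; MPK ≈ 0.052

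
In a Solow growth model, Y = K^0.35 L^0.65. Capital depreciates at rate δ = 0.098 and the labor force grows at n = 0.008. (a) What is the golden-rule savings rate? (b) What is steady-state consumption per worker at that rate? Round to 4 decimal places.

(a) s_gold = 0.3500; (b) c_gold ≈ 1.2367

Break-even investment rate: n + δ = 0.008 + 0.098 = 0.106.
For Cobb-Douglas, s_gold equals capital's share: s_gold = 0.35.
Setting f'(k) = n+δ gives 0.35·k^(0.35−1) = 0.106, hence k_gold = (0.35/0.106)^(1/0.65) ≈ 6.2820.
y_gold = 6.2820^0.35 ≈ 1.9025; c_gold = (1−0.35)·y_gold ≈ 1.2367.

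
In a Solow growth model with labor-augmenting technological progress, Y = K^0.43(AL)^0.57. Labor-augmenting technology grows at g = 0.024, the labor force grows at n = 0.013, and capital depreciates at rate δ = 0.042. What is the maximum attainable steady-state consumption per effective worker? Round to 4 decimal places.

c_gold ≈ 2.0464

Break-even investment rate: n + g + δ = 0.013 + 0.024 + 0.042 = 0.079.
Setting f'(k) = n+g+δ gives 0.43·k^(0.43−1) = 0.079, hence k_gold = (0.43/0.079)^(1/0.57) ≈ 19.5411.
y_gold = 19.5411^0.43 ≈ 3.5901.
c_gold = y_gold − (n+g+δ)·k_gold = 3.5901 − 0.079·19.5411 ≈ 2.0464.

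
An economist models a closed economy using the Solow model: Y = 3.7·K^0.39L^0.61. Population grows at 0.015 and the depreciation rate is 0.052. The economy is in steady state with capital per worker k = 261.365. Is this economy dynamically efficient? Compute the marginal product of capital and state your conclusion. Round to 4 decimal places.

Break-even investment rate: n + δ = 0.015 + 0.052 = 0.067.
MPK = 0.39·3.7·k^(0.39−1) = 0.39·3.7·261.365^(-0.61) ≈ 0.0484.
MPK < 0.067, so the economy is dynamically inefficient (over-saving).

dynamically inefficient; MPK ≈ 0.0484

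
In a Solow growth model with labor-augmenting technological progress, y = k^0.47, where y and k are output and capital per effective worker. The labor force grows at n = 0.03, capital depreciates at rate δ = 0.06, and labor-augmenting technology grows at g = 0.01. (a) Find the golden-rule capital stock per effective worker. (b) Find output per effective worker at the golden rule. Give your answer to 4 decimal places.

(a) k_gold ≈ 18.5400; (b) y_gold ≈ 3.9447

The effective depreciation rate is n + g + δ = 0.03 + 0.01 + 0.06 = 0.1.
At the golden rule the marginal product of capital equals n+g+δ: 0.47·k^(0.47−1) = 0.1. Solving, k_gold = (0.47/0.1)^(1/0.53) ≈ 18.5400.
y_gold = 18.5400^0.47 ≈ 3.9447.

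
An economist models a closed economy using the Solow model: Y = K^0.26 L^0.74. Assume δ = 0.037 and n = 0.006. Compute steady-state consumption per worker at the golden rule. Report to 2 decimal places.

The effective depreciation rate is n + δ = 0.006 + 0.037 = 0.043.
Maximizing c = f(k) − (n+δ)·k gives f'(k) = n+δ, i.e. 0.26·k^(0.26−1) = 0.043, so k_gold = (0.26/0.043)^(1/0.74) ≈ 11.3786.
y_gold = 11.3786^0.26 ≈ 1.8818.
c_gold = y_gold − (n+δ)·k_gold = 1.8818 − 0.043·11.3786 ≈ 1.3926.

c_gold ≈ 1.39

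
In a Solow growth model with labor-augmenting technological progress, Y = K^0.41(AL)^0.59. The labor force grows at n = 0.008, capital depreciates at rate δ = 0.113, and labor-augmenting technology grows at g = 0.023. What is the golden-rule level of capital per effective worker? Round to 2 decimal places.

k_gold ≈ 5.89

Capital per effective worker breaks even when investment replaces (n + g + δ)·k; here n + g + δ = 0.144.
Golden rule sets MPK = n+g+δ: 0.41·k^(0.41−1) = 0.144, so k_gold = (0.41/0.144)^(1/0.59) ≈ 5.8912.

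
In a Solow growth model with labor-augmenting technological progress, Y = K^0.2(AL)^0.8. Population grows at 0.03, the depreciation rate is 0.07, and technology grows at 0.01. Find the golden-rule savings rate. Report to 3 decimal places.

n + g + δ = 0.03 + 0.01 + 0.07 = 0.11.
At the golden rule MPK = n+g+δ, and in any Cobb-Douglas steady state s = (n+g+δ)·k/y = MPK·k/y = capital's share 0.2.

s_gold = 0.200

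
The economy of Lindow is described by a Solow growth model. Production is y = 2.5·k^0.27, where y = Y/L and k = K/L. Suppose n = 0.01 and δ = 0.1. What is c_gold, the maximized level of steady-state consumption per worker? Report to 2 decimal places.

c_gold ≈ 3.57

Capital per worker breaks even when investment replaces (n + δ)·k; here n + δ = 0.11.
Maximizing c = f(k) − (n+δ)·k gives f'(k) = n+δ, i.e. 0.27·2.5·k^(0.27−1) = 0.11, so k_gold = (0.27·2.5/0.11)^(1/0.73) ≈ 12.0041.
y_gold = 2.5·12.0041^0.27 ≈ 4.8906.
c_gold = y_gold − (n+δ)·k_gold = 4.8906 − 0.11·12.0041 ≈ 3.5701.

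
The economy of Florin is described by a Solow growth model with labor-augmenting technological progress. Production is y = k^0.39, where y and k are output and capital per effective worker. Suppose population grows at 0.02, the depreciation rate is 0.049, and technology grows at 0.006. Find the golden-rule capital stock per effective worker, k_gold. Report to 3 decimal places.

n + g + δ = 0.02 + 0.006 + 0.049 = 0.075.
Maximizing c = f(k) − (n+g+δ)·k gives f'(k) = n+g+δ, i.e. 0.39·k^(0.39−1) = 0.075, so k_gold = (0.39/0.075)^(1/0.61) ≈ 14.9202.

k_gold ≈ 14.920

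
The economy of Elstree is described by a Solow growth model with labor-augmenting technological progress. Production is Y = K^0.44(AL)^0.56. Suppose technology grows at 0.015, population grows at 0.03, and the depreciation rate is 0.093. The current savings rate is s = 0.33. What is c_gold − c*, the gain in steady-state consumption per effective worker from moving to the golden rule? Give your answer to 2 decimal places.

Capital per effective worker breaks even when investment replaces (n + g + δ)·k; here n + g + δ = 0.138.
Current steady state (s = 0.33): k* = (0.33/0.138)^(1/0.56) ≈ 4.7439, y* = 4.7439^0.44 ≈ 1.9838, c* = (1−0.33)·1.9838 ≈ 1.3291.
Maximizing c = f(k) − (n+g+δ)·k gives f'(k) = n+g+δ, i.e. 0.44·k^(0.44−1) = 0.138, so k_gold = (0.44/0.138)^(1/0.56) ≈ 7.9294.
y_gold = 7.9294^0.44 ≈ 2.4869, c_gold = y_gold − 0.138·k_gold ≈ 1.3927.
Gain: Δc = 1.3927 − 1.3291 ≈ 0.0635.

Δc ≈ 0.06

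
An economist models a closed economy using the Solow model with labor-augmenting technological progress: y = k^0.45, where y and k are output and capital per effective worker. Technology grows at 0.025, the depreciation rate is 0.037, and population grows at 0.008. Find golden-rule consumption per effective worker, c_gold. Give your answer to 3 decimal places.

Capital per effective worker breaks even when investment replaces (n + g + δ)·k; here n + g + δ = 0.07.
At the golden rule the marginal product of capital equals n+g+δ: 0.45·k^(0.45−1) = 0.07. Solving, k_gold = (0.45/0.07)^(1/0.55) ≈ 29.4645.
y_gold = 29.4645^0.45 ≈ 4.5834.
c_gold = y_gold − (n+g+δ)·k_gold = 4.5834 − 0.07·29.4645 ≈ 2.5209.

c_gold ≈ 2.521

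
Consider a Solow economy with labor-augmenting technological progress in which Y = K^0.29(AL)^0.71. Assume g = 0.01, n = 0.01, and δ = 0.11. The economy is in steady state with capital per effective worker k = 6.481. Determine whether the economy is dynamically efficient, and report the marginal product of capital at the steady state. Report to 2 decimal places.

dynamically inefficient; MPK ≈ 0.08

The effective depreciation rate is n + g + δ = 0.01 + 0.01 + 0.11 = 0.13.
MPK = 0.29·k^(0.29−1) = 0.29·6.481^(-0.71) ≈ 0.0769.
MPK < 0.13, so the economy is dynamically inefficient (over-saving).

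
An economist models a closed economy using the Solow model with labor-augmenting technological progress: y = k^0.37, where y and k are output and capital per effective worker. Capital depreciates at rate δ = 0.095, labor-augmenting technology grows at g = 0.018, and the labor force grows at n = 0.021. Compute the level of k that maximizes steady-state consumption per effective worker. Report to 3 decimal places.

Capital per effective worker breaks even when investment replaces (n + g + δ)·k; here n + g + δ = 0.134.
At the golden rule the marginal product of capital equals n+g+δ: 0.37·k^(0.37−1) = 0.134. Solving, k_gold = (0.37/0.134)^(1/0.63) ≈ 5.0136.

k_gold ≈ 5.014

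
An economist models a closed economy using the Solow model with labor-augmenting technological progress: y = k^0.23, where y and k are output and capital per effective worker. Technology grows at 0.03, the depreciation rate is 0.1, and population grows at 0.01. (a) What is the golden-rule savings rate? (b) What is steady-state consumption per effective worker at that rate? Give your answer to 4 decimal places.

(a) s_gold = 0.2300; (b) c_gold ≈ 0.8931

Capital per effective worker breaks even when investment replaces (n + g + δ)·k; here n + g + δ = 0.14.
For Cobb-Douglas, s_gold equals capital's share: s_gold = 0.23.
Maximizing c = f(k) − (n+g+δ)·k gives f'(k) = n+g+δ, i.e. 0.23·k^(0.23−1) = 0.14, so k_gold = (0.23/0.14)^(1/0.77) ≈ 1.9055.
y_gold = 1.9055^0.23 ≈ 1.1598; c_gold = (1−0.23)·y_gold ≈ 0.8931.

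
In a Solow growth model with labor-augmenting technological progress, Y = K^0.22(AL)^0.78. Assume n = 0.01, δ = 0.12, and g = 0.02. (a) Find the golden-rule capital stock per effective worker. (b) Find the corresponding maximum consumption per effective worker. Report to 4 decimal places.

The effective depreciation rate is n + g + δ = 0.01 + 0.02 + 0.12 = 0.15.
At the golden rule the marginal product of capital equals n+g+δ: 0.22·k^(0.22−1) = 0.15. Solving, k_gold = (0.22/0.15)^(1/0.78) ≈ 1.6340.
y_gold = 1.6340^0.22 ≈ 1.1141; c_gold = y_gold − 0.15·k_gold ≈ 0.8690.

(a) k_gold ≈ 1.6340; (b) c_gold ≈ 0.8690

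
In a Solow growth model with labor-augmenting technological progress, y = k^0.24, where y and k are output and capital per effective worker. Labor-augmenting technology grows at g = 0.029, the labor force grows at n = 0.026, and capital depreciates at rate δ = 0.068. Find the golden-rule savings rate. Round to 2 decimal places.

s_gold = 0.24

The effective depreciation rate is n + g + δ = 0.026 + 0.029 + 0.068 = 0.123.
At the golden rule MPK = n+g+δ, and in any Cobb-Douglas steady state s = (n+g+δ)·k/y = MPK·k/y = capital's share 0.24.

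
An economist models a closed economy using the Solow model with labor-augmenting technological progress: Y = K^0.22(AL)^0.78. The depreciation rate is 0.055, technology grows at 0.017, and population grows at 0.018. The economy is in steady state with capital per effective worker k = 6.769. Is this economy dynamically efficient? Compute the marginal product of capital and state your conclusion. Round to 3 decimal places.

Capital per effective worker breaks even when investment replaces (n + g + δ)·k; here n + g + δ = 0.09.
MPK = 0.22·k^(0.22−1) = 0.22·6.769^(-0.78) ≈ 0.0495.
MPK < 0.09, so the economy is dynamically inefficient (over-saving).

dynamically inefficient; MPK ≈ 0.050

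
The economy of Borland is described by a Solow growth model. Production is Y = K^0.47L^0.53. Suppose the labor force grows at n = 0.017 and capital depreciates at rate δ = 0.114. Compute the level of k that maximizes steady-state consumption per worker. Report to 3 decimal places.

k_gold ≈ 11.139

Break-even investment rate: n + δ = 0.017 + 0.114 = 0.131.
Golden rule sets MPK = n+δ: 0.47·k^(0.47−1) = 0.131, so k_gold = (0.47/0.131)^(1/0.53) ≈ 11.1389.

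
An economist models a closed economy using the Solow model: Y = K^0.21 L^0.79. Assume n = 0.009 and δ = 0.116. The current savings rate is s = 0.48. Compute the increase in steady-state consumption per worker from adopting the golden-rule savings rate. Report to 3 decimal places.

The effective depreciation rate is n + δ = 0.009 + 0.116 = 0.125.
Current steady state (s = 0.48): k* = (0.48/0.125)^(1/0.79) ≈ 5.4911, y* = 5.4911^0.21 ≈ 1.4300, c* = (1−0.48)·1.4300 ≈ 0.7436.
Setting f'(k) = n+δ gives 0.21·k^(0.21−1) = 0.125, hence k_gold = (0.21/0.125)^(1/0.79) ≈ 1.9284.
y_gold = 1.9284^0.21 ≈ 1.1479, c_gold = y_gold − 0.125·k_gold ≈ 0.9068.
Gain: Δc = 0.9068 − 0.7436 ≈ 0.1632.

Δc ≈ 0.163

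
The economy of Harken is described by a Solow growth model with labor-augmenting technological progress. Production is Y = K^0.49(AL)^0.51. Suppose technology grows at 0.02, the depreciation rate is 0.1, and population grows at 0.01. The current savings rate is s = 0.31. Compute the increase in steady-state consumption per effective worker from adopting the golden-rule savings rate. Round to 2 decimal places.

Δc ≈ 0.23

n + g + δ = 0.01 + 0.02 + 0.1 = 0.13.
Current steady state (s = 0.31): k* = (0.31/0.13)^(1/0.51) ≈ 5.4959, y* = 5.4959^0.49 ≈ 2.3047, c* = (1−0.31)·2.3047 ≈ 1.5903.
At the golden rule the marginal product of capital equals n+g+δ: 0.49·k^(0.49−1) = 0.13. Solving, k_gold = (0.49/0.13)^(1/0.51) ≈ 13.4868.
y_gold = 13.4868^0.49 ≈ 3.5781, c_gold = y_gold − 0.13·k_gold ≈ 1.8248.
Gain: Δc = 1.8248 − 1.5903 ≈ 0.2346.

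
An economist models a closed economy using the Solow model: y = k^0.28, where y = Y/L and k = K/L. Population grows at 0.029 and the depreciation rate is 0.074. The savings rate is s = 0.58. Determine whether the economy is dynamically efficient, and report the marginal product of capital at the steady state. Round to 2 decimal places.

Break-even investment rate: n + δ = 0.029 + 0.074 = 0.103.
Steady-state k*: s·k^0.28 = 0.103·k gives k* = (0.58/0.103)^(1/0.72) ≈ 11.0278.
MPK = 0.28·11.0278^(-0.72) ≈ 0.0497.
MPK < n+δ = 0.103, so the economy is dynamically inefficient (over-saving).

dynamically inefficient; MPK ≈ 0.05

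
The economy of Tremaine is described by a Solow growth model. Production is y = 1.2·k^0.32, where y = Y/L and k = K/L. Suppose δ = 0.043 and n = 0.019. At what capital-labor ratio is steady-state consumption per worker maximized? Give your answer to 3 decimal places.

Break-even investment rate: n + δ = 0.019 + 0.043 = 0.062.
Setting f'(k) = n+δ gives 0.32·1.2·k^(0.32−1) = 0.062, hence k_gold = (0.32·1.2/0.062)^(1/0.68) ≈ 14.6089.

k_gold ≈ 14.609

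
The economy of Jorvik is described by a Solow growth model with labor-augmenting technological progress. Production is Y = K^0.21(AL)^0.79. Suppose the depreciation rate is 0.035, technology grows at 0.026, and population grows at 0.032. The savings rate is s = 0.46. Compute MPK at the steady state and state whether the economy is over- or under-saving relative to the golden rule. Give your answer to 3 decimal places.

Capital per effective worker breaks even when investment replaces (n + g + δ)·k; here n + g + δ = 0.093.
Steady-state k*: s·k^0.21 = 0.093·k gives k* = (0.46/0.093)^(1/0.79) ≈ 7.5653.
MPK = 0.21·7.5653^(-0.79) ≈ 0.0425.
MPK < n+g+δ = 0.093, so the economy is dynamically inefficient (over-saving).

over-saving; MPK ≈ 0.042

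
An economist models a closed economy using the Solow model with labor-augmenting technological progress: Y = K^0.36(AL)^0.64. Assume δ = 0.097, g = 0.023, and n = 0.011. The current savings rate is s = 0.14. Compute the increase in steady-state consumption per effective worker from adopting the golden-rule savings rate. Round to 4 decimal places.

Break-even investment rate: n + g + δ = 0.011 + 0.023 + 0.097 = 0.131.
Current steady state (s = 0.14): k* = (0.14/0.131)^(1/0.64) ≈ 1.1094, y* = 1.1094^0.36 ≈ 1.0381, c* = (1−0.14)·1.0381 ≈ 0.8928.
Golden rule sets MPK = n+g+δ: 0.36·k^(0.36−1) = 0.131, so k_gold = (0.36/0.131)^(1/0.64) ≈ 4.8527.
y_gold = 4.8527^0.36 ≈ 1.7659, c_gold = y_gold − 0.131·k_gold ≈ 1.1301.
Gain: Δc = 1.1301 − 0.8928 ≈ 0.2374.

Δc ≈ 0.2374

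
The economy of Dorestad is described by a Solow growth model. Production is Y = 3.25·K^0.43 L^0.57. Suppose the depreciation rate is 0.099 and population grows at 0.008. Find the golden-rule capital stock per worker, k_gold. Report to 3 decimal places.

k_gold ≈ 90.748

The effective depreciation rate is n + δ = 0.008 + 0.099 = 0.107.
Setting f'(k) = n+δ gives 0.43·3.25·k^(0.43−1) = 0.107, hence k_gold = (0.43·3.25/0.107)^(1/0.57) ≈ 90.7483.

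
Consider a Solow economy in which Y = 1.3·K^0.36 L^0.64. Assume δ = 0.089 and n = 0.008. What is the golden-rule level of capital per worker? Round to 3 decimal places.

k_gold ≈ 11.693

Capital per worker breaks even when investment replaces (n + δ)·k; here n + δ = 0.097.
Setting f'(k) = n+δ gives 0.36·1.3·k^(0.36−1) = 0.097, hence k_gold = (0.36·1.3/0.097)^(1/0.64) ≈ 11.6931.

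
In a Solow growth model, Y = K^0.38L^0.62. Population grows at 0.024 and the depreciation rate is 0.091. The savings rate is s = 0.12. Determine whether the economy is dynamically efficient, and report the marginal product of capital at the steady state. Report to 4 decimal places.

dynamically efficient; MPK ≈ 0.3642

Capital per worker breaks even when investment replaces (n + δ)·k; here n + δ = 0.115.
Steady-state k*: s·k^0.38 = 0.115·k gives k* = (0.12/0.115)^(1/0.62) ≈ 1.0711.
MPK = 0.38·1.0711^(-0.62) ≈ 0.3642.
MPK > n+δ = 0.115, so the economy is dynamically efficient (under-saving).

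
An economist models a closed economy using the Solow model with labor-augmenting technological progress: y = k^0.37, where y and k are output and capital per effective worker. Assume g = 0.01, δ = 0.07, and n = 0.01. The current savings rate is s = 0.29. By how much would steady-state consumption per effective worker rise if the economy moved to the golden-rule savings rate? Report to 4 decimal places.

n + g + δ = 0.01 + 0.01 + 0.07 = 0.09.
Current steady state (s = 0.29): k* = (0.29/0.09)^(1/0.63) ≈ 6.4061, y* = 6.4061^0.37 ≈ 1.9881, c* = (1−0.29)·1.9881 ≈ 1.4116.
Maximizing c = f(k) − (n+g+δ)·k gives f'(k) = n+g+δ, i.e. 0.37·k^(0.37−1) = 0.09, so k_gold = (0.37/0.09)^(1/0.63) ≈ 9.4306.
y_gold = 9.4306^0.37 ≈ 2.2939, c_gold = y_gold − 0.09·k_gold ≈ 1.4452.
Gain: Δc = 1.4452 − 1.4116 ≈ 0.0336.

Δc ≈ 0.0336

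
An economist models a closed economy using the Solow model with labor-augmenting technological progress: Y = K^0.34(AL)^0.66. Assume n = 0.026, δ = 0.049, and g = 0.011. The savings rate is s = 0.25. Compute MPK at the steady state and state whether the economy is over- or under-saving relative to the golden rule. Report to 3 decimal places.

under-saving; MPK ≈ 0.117

The effective depreciation rate is n + g + δ = 0.026 + 0.011 + 0.049 = 0.086.
Steady-state k*: s·k^0.34 = 0.086·k gives k* = (0.25/0.086)^(1/0.66) ≈ 5.0371.
MPK = 0.34·5.0371^(-0.66) ≈ 0.1170.
MPK > n+g+δ = 0.086, so the economy is dynamically efficient (under-saving).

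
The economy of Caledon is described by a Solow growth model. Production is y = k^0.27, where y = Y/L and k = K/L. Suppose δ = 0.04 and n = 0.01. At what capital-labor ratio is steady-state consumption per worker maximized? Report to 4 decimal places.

The effective depreciation rate is n + δ = 0.01 + 0.04 = 0.05.
Maximizing c = f(k) − (n+δ)·k gives f'(k) = n+δ, i.e. 0.27·k^(0.27−1) = 0.05, so k_gold = (0.27/0.05)^(1/0.73) ≈ 10.0758.

k_gold ≈ 10.0758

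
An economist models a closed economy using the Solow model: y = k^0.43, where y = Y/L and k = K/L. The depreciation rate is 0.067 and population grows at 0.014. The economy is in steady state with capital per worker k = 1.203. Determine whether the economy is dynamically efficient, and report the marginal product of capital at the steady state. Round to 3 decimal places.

dynamically efficient; MPK ≈ 0.387

Capital per worker breaks even when investment replaces (n + δ)·k; here n + δ = 0.081.
MPK = 0.43·k^(0.43−1) = 0.43·1.203^(-0.57) ≈ 0.3870.
MPK > 0.081, so the economy is dynamically efficient (under-saving).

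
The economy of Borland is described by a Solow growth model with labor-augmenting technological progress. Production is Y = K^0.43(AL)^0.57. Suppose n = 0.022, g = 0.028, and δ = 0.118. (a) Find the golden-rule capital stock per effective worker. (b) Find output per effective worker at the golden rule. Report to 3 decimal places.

(a) k_gold ≈ 5.201; (b) y_gold ≈ 2.032

The effective depreciation rate is n + g + δ = 0.022 + 0.028 + 0.118 = 0.168.
Golden rule sets MPK = n+g+δ: 0.43·k^(0.43−1) = 0.168, so k_gold = (0.43/0.168)^(1/0.57) ≈ 5.2008.
y_gold = 5.2008^0.43 ≈ 2.0319.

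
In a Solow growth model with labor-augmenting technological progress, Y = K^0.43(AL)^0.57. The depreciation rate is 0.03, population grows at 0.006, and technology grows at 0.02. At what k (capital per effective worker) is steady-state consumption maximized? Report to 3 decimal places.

k_gold ≈ 35.737

Capital per effective worker breaks even when investment replaces (n + g + δ)·k; here n + g + δ = 0.056.
Setting f'(k) = n+g+δ gives 0.43·k^(0.43−1) = 0.056, hence k_gold = (0.43/0.056)^(1/0.57) ≈ 35.7374.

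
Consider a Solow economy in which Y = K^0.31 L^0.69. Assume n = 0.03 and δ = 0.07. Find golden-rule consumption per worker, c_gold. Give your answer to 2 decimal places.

c_gold ≈ 1.15

The effective depreciation rate is n + δ = 0.03 + 0.07 = 0.1.
At the golden rule the marginal product of capital equals n+δ: 0.31·k^(0.31−1) = 0.1. Solving, k_gold = (0.31/0.1)^(1/0.69) ≈ 5.1537.
y_gold = 5.1537^0.31 ≈ 1.6625.
c_gold = y_gold − (n+δ)·k_gold = 1.6625 − 0.1·5.1537 ≈ 1.1471.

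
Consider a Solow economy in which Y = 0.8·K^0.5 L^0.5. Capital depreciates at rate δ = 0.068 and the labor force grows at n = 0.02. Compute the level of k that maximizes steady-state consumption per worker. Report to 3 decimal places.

n + δ = 0.02 + 0.068 = 0.088.
Golden rule sets MPK = n+δ: 0.5·0.8·k^(0.5−1) = 0.088, so k_gold = (0.5·0.8/0.088)^(1/0.5) ≈ 20.6612.

k_gold ≈ 20.661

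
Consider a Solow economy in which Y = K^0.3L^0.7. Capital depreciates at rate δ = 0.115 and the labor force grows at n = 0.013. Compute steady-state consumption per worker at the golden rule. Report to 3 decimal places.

c_gold ≈ 1.008

n + δ = 0.013 + 0.115 = 0.128.
At the golden rule the marginal product of capital equals n+δ: 0.3·k^(0.3−1) = 0.128. Solving, k_gold = (0.3/0.128)^(1/0.7) ≈ 3.3763.
y_gold = 3.3763^0.3 ≈ 1.4406.
c_gold = y_gold − (n+δ)·k_gold = 1.4406 − 0.128·3.3763 ≈ 1.0084.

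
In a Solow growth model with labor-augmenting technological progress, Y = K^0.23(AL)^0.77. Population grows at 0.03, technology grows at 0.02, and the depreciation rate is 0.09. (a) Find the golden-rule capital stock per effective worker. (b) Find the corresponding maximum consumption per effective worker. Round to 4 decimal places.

(a) k_gold ≈ 1.9055; (b) c_gold ≈ 0.8931

Capital per effective worker breaks even when investment replaces (n + g + δ)·k; here n + g + δ = 0.14.
Golden rule sets MPK = n+g+δ: 0.23·k^(0.23−1) = 0.14, so k_gold = (0.23/0.14)^(1/0.77) ≈ 1.9055.
y_gold = 1.9055^0.23 ≈ 1.1598; c_gold = y_gold − 0.14·k_gold ≈ 0.8931.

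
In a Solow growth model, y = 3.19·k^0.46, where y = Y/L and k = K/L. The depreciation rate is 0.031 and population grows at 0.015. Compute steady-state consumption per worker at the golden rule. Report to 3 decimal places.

c_gold ≈ 32.900

n + δ = 0.015 + 0.031 = 0.046.
Golden rule sets MPK = n+δ: 0.46·3.19·k^(0.46−1) = 0.046, so k_gold = (0.46·3.19/0.046)^(1/0.54) ≈ 609.2528.
y_gold = 3.19·609.2528^0.46 ≈ 60.9253.
c_gold = y_gold − (n+δ)·k_gold = 60.9253 − 0.046·609.2528 ≈ 32.8997.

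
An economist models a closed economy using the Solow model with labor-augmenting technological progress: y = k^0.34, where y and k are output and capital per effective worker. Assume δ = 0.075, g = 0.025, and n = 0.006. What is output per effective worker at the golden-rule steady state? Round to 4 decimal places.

y_gold ≈ 1.8229

n + g + δ = 0.006 + 0.025 + 0.075 = 0.106.
Maximizing c = f(k) − (n+g+δ)·k gives f'(k) = n+g+δ, i.e. 0.34·k^(0.34−1) = 0.106, so k_gold = (0.34/0.106)^(1/0.66) ≈ 5.8469.
Output: y_gold = k_gold^0.34 = 5.8469^0.34 ≈ 1.8229.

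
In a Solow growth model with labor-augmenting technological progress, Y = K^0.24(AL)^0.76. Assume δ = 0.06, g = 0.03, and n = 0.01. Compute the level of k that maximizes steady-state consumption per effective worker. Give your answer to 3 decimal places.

k_gold ≈ 3.164

Break-even investment rate: n + g + δ = 0.01 + 0.03 + 0.06 = 0.1.
At the golden rule the marginal product of capital equals n+g+δ: 0.24·k^(0.24−1) = 0.1. Solving, k_gold = (0.24/0.1)^(1/0.76) ≈ 3.1643.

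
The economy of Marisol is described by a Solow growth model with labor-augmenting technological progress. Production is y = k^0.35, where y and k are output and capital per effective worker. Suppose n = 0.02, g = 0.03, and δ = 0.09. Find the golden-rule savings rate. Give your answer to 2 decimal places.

s_gold = 0.35

Break-even investment rate: n + g + δ = 0.02 + 0.03 + 0.09 = 0.14.
At the golden rule MPK = n+g+δ, and in any Cobb-Douglas steady state s = (n+g+δ)·k/y = MPK·k/y = capital's share 0.35.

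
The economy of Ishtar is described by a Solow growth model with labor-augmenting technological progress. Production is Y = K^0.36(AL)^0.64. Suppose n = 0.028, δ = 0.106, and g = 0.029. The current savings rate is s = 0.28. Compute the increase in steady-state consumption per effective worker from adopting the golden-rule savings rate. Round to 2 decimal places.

Capital per effective worker breaks even when investment replaces (n + g + δ)·k; here n + g + δ = 0.163.
Current steady state (s = 0.28): k* = (0.28/0.163)^(1/0.64) ≈ 2.3288, y* = 2.3288^0.36 ≈ 1.3557, c* = (1−0.28)·1.3557 ≈ 0.9761.
Maximizing c = f(k) − (n+g+δ)·k gives f'(k) = n+g+δ, i.e. 0.36·k^(0.36−1) = 0.163, so k_gold = (0.36/0.163)^(1/0.64) ≈ 3.4489.
y_gold = 3.4489^0.36 ≈ 1.5616, c_gold = y_gold − 0.163·k_gold ≈ 0.9994.
Gain: Δc = 0.9994 − 0.9761 ≈ 0.0233.

Δc ≈ 0.02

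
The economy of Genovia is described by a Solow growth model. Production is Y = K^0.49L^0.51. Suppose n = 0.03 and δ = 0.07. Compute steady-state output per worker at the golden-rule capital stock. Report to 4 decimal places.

y_gold ≈ 4.6039

Break-even investment rate: n + δ = 0.03 + 0.07 = 0.1.
At the golden rule the marginal product of capital equals n+δ: 0.49·k^(0.49−1) = 0.1. Solving, k_gold = (0.49/0.1)^(1/0.51) ≈ 22.5593.
Output: y_gold = k_gold^0.49 = 22.5593^0.49 ≈ 4.6039.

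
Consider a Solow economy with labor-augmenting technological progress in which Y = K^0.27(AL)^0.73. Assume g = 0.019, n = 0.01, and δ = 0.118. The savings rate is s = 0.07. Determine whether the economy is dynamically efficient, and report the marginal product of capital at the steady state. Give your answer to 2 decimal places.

dynamically efficient; MPK ≈ 0.57

Break-even investment rate: n + g + δ = 0.01 + 0.019 + 0.118 = 0.147.
Steady-state k*: s·k^0.27 = 0.147·k gives k* = (0.07/0.147)^(1/0.73) ≈ 0.3619.
MPK = 0.27·0.3619^(-0.73) ≈ 0.5670.
MPK > n+g+δ = 0.147, so the economy is dynamically efficient (under-saving).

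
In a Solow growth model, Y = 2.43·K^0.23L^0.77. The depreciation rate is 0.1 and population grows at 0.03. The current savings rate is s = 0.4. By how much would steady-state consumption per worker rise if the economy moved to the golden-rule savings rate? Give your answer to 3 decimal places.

Δc ≈ 0.233

Capital per worker breaks even when investment replaces (n + δ)·k; here n + δ = 0.13.
Current steady state (s = 0.4): k* = (0.4·2.43/0.13)^(1/0.77) ≈ 13.6366, y* = 2.43·13.6366^0.23 ≈ 4.4319, c* = (1−0.4)·4.4319 ≈ 2.6591.
At the golden rule the marginal product of capital equals n+δ: 0.23·2.43·k^(0.23−1) = 0.13. Solving, k_gold = (0.23·2.43/0.13)^(1/0.77) ≈ 6.6464.
y_gold = 2.43·6.6464^0.23 ≈ 3.7567, c_gold = y_gold − 0.13·k_gold ≈ 2.8926.
Gain: Δc = 2.8926 − 2.6591 ≈ 0.2335.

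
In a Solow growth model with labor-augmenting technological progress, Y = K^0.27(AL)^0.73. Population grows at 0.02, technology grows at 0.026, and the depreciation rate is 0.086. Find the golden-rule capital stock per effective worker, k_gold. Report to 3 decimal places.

k_gold ≈ 2.665

Capital per effective worker breaks even when investment replaces (n + g + δ)·k; here n + g + δ = 0.132.
Golden rule sets MPK = n+g+δ: 0.27·k^(0.27−1) = 0.132, so k_gold = (0.27/0.132)^(1/0.73) ≈ 2.6653.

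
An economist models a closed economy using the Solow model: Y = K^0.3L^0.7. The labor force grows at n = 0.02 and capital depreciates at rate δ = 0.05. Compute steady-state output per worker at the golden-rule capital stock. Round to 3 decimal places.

The effective depreciation rate is n + δ = 0.02 + 0.05 = 0.07.
Golden rule sets MPK = n+δ: 0.3·k^(0.3−1) = 0.07, so k_gold = (0.3/0.07)^(1/0.7) ≈ 7.9963.
Output: y_gold = k_gold^0.3 = 7.9963^0.3 ≈ 1.8658.

y_gold ≈ 1.866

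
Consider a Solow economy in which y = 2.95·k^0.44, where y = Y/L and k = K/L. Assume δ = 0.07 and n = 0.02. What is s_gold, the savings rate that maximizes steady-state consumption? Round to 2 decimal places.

The effective depreciation rate is n + δ = 0.02 + 0.07 = 0.09.
At the golden rule MPK = n+δ, and in any Cobb-Douglas steady state s = (n+δ)·k/y = MPK·k/y = capital's share 0.44.

s_gold = 0.44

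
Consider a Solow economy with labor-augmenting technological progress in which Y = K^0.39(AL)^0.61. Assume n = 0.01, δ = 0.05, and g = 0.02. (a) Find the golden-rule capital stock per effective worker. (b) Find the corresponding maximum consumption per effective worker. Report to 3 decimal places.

(a) k_gold ≈ 13.422; (b) c_gold ≈ 1.680

Capital per effective worker breaks even when investment replaces (n + g + δ)·k; here n + g + δ = 0.08.
Setting f'(k) = n+g+δ gives 0.39·k^(0.39−1) = 0.08, hence k_gold = (0.39/0.08)^(1/0.61) ≈ 13.4223.
y_gold = 13.4223^0.39 ≈ 2.7533; c_gold = y_gold − 0.08·k_gold ≈ 1.6795.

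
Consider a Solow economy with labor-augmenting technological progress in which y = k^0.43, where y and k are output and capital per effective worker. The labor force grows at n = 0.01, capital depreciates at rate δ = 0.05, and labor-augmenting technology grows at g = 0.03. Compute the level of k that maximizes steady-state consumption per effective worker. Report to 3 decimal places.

Capital per effective worker breaks even when investment replaces (n + g + δ)·k; here n + g + δ = 0.09.
Golden rule sets MPK = n+g+δ: 0.43·k^(0.43−1) = 0.09, so k_gold = (0.43/0.09)^(1/0.57) ≈ 15.5462.

k_gold ≈ 15.546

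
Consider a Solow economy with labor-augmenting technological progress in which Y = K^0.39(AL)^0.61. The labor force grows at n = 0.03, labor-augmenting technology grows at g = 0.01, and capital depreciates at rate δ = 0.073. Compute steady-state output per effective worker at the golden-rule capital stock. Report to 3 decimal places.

n + g + δ = 0.03 + 0.01 + 0.073 = 0.113.
Golden rule sets MPK = n+g+δ: 0.39·k^(0.39−1) = 0.113, so k_gold = (0.39/0.113)^(1/0.61) ≈ 7.6198.
Output: y_gold = k_gold^0.39 = 7.6198^0.39 ≈ 2.2078.

y_gold ≈ 2.208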